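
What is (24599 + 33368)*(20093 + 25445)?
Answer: 2639701246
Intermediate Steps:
(24599 + 33368)*(20093 + 25445) = 57967*45538 = 2639701246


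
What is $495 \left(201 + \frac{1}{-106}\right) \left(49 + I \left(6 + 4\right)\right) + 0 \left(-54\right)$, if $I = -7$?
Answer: $- \frac{221465475}{106} \approx -2.0893 \cdot 10^{6}$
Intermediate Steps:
$495 \left(201 + \frac{1}{-106}\right) \left(49 + I \left(6 + 4\right)\right) + 0 \left(-54\right) = 495 \left(201 + \frac{1}{-106}\right) \left(49 - 7 \left(6 + 4\right)\right) + 0 \left(-54\right) = 495 \left(201 - \frac{1}{106}\right) \left(49 - 70\right) + 0 = 495 \frac{21305 \left(49 - 70\right)}{106} + 0 = 495 \cdot \frac{21305}{106} \left(-21\right) + 0 = 495 \left(- \frac{447405}{106}\right) + 0 = - \frac{221465475}{106} + 0 = - \frac{221465475}{106}$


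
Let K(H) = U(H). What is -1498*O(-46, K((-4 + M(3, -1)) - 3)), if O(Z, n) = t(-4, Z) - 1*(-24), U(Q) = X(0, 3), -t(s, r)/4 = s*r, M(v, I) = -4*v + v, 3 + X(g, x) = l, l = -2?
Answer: 1066576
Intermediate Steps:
X(g, x) = -5 (X(g, x) = -3 - 2 = -5)
M(v, I) = -3*v
t(s, r) = -4*r*s (t(s, r) = -4*s*r = -4*r*s)
U(Q) = -5
K(H) = -5
O(Z, n) = 24 + 16*Z (O(Z, n) = -4*Z*(-4) - 1*(-24) = 16*Z + 24 = 24 + 16*Z)
-1498*O(-46, K((-4 + M(3, -1)) - 3)) = -1498*(24 + 16*(-46)) = -1498*(24 - 736) = -1498*(-712) = 1066576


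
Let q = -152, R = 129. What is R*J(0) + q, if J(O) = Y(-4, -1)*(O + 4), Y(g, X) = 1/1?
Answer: 364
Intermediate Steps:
Y(g, X) = 1
J(O) = 4 + O (J(O) = 1*(O + 4) = 1*(4 + O) = 4 + O)
R*J(0) + q = 129*(4 + 0) - 152 = 129*4 - 152 = 516 - 152 = 364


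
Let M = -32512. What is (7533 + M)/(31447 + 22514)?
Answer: -24979/53961 ≈ -0.46291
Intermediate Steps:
(7533 + M)/(31447 + 22514) = (7533 - 32512)/(31447 + 22514) = -24979/53961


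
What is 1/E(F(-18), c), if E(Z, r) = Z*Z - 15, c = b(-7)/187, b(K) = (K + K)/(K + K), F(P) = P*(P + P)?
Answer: 1/419889 ≈ 2.3816e-6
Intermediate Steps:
F(P) = 2*P**2 (F(P) = P*(2*P) = 2*P**2)
b(K) = 1 (b(K) = (2*K)/((2*K)) = (2*K)*(1/(2*K)) = 1)
c = 1/187 ≈ 0.0053476
E(Z, r) = -15 + Z**2 (E(Z, r) = Z**2 - 15 = -15 + Z**2)
1/E(F(-18), c) = 1/(-15 + (2*(-18)**2)**2) = 1/(-15 + (2*324)**2) = 1/(-15 + 648**2) = 1/(-15 + 419904) = 1/419889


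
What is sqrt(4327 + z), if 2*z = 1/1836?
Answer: sqrt(1620651990)/612 ≈ 65.780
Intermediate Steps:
z = 1/3672 (z = (1/2)/1836 = (1/2)*(1/1836) = 1/3672 ≈ 0.00027233)
sqrt(4327 + z) = sqrt(4327 + 1/3672) = sqrt(15888745/3672) = sqrt(1620651990)/612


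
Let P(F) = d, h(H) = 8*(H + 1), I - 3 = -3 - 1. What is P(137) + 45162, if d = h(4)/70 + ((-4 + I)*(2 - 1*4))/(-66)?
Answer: 10432519/231 ≈ 45162.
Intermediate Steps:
I = -1 (I = 3 + (-3 - 1) = 3 - 4 = -1)
h(H) = 8 + 8*H (h(H) = 8*(1 + H) = 8 + 8*H)
d = 97/231 (d = (8 + 8*4)/70 + ((-4 - 1)*(2 - 1*4))/(-66) = (8 + 32)*(1/70) - 5*(2 - 4)*(-1/66) = 40*(1/70) - 5*(-2)*(-1/66) = 4/7 + 10*(-1/66) = 4/7 - 5/33 = 97/231 ≈ 0.41991)
P(F) = 97/231
P(137) + 45162 = 97/231 + 45162 = 10432519/231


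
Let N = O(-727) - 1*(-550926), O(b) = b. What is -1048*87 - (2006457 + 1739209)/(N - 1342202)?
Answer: -72207919862/792003 ≈ -91171.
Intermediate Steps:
N = 550199 (N = -727 - 1*(-550926) = -727 + 550926 = 550199)
-1048*87 - (2006457 + 1739209)/(N - 1342202) = -1048*87 - (2006457 + 1739209)/(550199 - 1342202) = -91176 - 3745666/(-792003) = -91176 - 3745666*(-1)/792003 = -91176 - 1*(-3745666/792003) = -91176 + 3745666/792003 = -72207919862/792003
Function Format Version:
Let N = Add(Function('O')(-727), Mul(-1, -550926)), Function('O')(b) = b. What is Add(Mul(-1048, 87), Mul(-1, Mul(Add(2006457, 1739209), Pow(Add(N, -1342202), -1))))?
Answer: Rational(-72207919862, 792003) ≈ -91171.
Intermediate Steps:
N = 550199 (N = Add(-727, Mul(-1, -550926)) = Add(-727, 550926) = 550199)
Add(Mul(-1048, 87), Mul(-1, Mul(Add(2006457, 1739209), Pow(Add(N, -1342202), -1)))) = Add(Mul(-1048, 87), Mul(-1, Mul(Add(2006457, 1739209), Pow(Add(550199, -1342202), -1)))) = Add(-91176, Mul(-1, Mul(3745666, Pow(-792003, -1)))) = Add(-91176, Mul(-1, Mul(3745666, Rational(-1, 792003)))) = Add(-91176, Mul(-1, Rational(-3745666, 792003))) = Add(-91176, Rational(3745666, 792003)) = Rational(-72207919862, 792003)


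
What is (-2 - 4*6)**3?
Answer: -17576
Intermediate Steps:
(-2 - 4*6)**3 = (-2 - 24)**3 = (-26)**3 = -17576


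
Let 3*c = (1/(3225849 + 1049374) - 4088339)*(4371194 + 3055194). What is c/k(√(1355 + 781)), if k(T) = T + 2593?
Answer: -336578077254236641570064/86207900917197 + 259605150215377278496*√534/86207900917197 ≈ -3.8347e+9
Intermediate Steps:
c = -129802575107688639248/12825669 (c = ((1/(3225849 + 1049374) - 4088339)*(4371194 + 3055194))/3 = ((1/4275223 - 4088339)*7426388)/3 = (-17478560924596/4275223*7426388)/3 = (⅓)*(-129802575107688639248/4275223) = -129802575107688639248/12825669 ≈ -1.0121e+13)
k(T) = 2593 + T
c/k(√(1355 + 781)) = -129802575107688639248/(12825669*(2593 + √(1355 + 781))) = -129802575107688639248/(12825669*(2593 + √2136)) = -129802575107688639248/(12825669*(2593 + 2*√534))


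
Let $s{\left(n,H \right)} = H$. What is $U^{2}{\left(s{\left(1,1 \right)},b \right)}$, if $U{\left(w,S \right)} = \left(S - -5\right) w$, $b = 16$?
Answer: $441$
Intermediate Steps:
$U{\left(w,S \right)} = w \left(5 + S\right)$ ($U{\left(w,S \right)} = \left(S + 5\right) w = \left(5 + S\right) w = w \left(5 + S\right)$)
$U^{2}{\left(s{\left(1,1 \right)},b \right)} = \left(1 \left(5 + 16\right)\right)^{2} = \left(1 \cdot 21\right)^{2} = 21^{2} = 441$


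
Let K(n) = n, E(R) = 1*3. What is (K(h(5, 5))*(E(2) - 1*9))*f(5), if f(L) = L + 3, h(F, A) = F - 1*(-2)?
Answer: -336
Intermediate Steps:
h(F, A) = 2 + F (h(F, A) = F + 2 = 2 + F)
E(R) = 3
f(L) = 3 + L
(K(h(5, 5))*(E(2) - 1*9))*f(5) = ((2 + 5)*(3 - 1*9))*(3 + 5) = (7*(3 - 9))*8 = (7*(-6))*8 = -42*8 = -336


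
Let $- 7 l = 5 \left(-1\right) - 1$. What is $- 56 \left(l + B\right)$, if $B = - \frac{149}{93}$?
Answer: $\frac{3880}{93} \approx 41.72$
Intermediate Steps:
$B = - \frac{149}{93}$ ($B = \left(-149\right) \frac{1}{93} = - \frac{149}{93} \approx -1.6021$)
$l = \frac{6}{7}$ ($l = - \frac{5 \left(-1\right) - 1}{7} = - \frac{-5 - 1}{7} = \left(- \frac{1}{7}\right) \left(-6\right) = \frac{6}{7} \approx 0.85714$)
$- 56 \left(l + B\right) = - 56 \left(\frac{6}{7} - \frac{149}{93}\right) = \left(-56\right) \left(- \frac{485}{651}\right) = \frac{3880}{93}$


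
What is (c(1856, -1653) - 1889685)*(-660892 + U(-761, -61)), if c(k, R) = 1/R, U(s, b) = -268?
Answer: 2065231975154960/1653 ≈ 1.2494e+12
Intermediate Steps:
(c(1856, -1653) - 1889685)*(-660892 + U(-761, -61)) = (1/(-1653) - 1889685)*(-660892 - 268) = (-1/1653 - 1889685)*(-661160) = -3123649306/1653*(-661160) = 2065231975154960/1653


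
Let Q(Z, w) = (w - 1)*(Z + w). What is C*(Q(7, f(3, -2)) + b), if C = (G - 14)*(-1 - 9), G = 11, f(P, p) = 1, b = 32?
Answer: 960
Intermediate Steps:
Q(Z, w) = (-1 + w)*(Z + w)
C = 30 (C = (11 - 14)*(-1 - 9) = -3*(-10) = 30)
C*(Q(7, f(3, -2)) + b) = 30*((1**2 - 1*7 - 1*1 + 7*1) + 32) = 30*((1 - 7 - 1 + 7) + 32) = 30*(0 + 32) = 30*32 = 960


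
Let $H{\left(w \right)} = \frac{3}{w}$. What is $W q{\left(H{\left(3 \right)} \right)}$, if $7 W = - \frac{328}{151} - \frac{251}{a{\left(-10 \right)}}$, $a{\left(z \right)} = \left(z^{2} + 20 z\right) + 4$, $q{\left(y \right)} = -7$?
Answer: $- \frac{6413}{14496} \approx -0.4424$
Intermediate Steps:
$a{\left(z \right)} = 4 + z^{2} + 20 z$
$W = \frac{6413}{101472}$ ($W = \frac{- \frac{328}{151} - \frac{251}{4 + \left(-10\right)^{2} + 20 \left(-10\right)}}{7} = \frac{\left(-328\right) \frac{1}{151} - \frac{251}{4 + 100 - 200}}{7} = \frac{- \frac{328}{151} - \frac{251}{-96}}{7} = \frac{- \frac{328}{151} - - \frac{251}{96}}{7} = \frac{- \frac{328}{151} + \frac{251}{96}}{7} = \frac{1}{7} \cdot \frac{6413}{14496} = \frac{6413}{101472} \approx 0.0632$)
$W q{\left(H{\left(3 \right)} \right)} = \frac{6413}{101472} \left(-7\right) = - \frac{6413}{14496}$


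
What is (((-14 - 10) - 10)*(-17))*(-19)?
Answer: -10982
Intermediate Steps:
(((-14 - 10) - 10)*(-17))*(-19) = ((-24 - 10)*(-17))*(-19) = -34*(-17)*(-19) = 578*(-19) = -10982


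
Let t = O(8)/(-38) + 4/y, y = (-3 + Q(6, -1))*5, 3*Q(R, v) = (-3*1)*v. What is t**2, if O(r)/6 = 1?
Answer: 2809/9025 ≈ 0.31125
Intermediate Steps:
O(r) = 6 (O(r) = 6*1 = 6)
Q(R, v) = -v (Q(R, v) = ((-3*1)*v)/3 = (-3*v)/3 = -v)
y = -10 (y = (-3 - 1*(-1))*5 = (-3 + 1)*5 = -2*5 = -10)
t = -53/95 (t = 6/(-38) + 4/(-10) = 6*(-1/38) + 4*(-1/10) = -3/19 - 2/5 = -53/95 ≈ -0.55789)
t**2 = (-53/95)**2 = 2809/9025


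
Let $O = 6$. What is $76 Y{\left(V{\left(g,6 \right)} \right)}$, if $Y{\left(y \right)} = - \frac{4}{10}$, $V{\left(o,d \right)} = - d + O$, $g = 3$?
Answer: $- \frac{152}{5} \approx -30.4$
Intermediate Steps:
$V{\left(o,d \right)} = 6 - d$ ($V{\left(o,d \right)} = - d + 6 = 6 - d$)
$Y{\left(y \right)} = - \frac{2}{5}$ ($Y{\left(y \right)} = \left(-4\right) \frac{1}{10} = - \frac{2}{5}$)
$76 Y{\left(V{\left(g,6 \right)} \right)} = 76 \left(- \frac{2}{5}\right) = - \frac{152}{5}$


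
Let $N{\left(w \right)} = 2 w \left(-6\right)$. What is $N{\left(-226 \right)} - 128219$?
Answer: $-125507$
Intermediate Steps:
$N{\left(w \right)} = - 12 w$
$N{\left(-226 \right)} - 128219 = \left(-12\right) \left(-226\right) - 128219 = 2712 - 128219 = -125507$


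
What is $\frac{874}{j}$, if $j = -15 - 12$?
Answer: $- \frac{874}{27} \approx -32.37$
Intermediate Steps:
$j = -27$ ($j = -15 - 12 = -27$)
$\frac{874}{j} = \frac{874}{-27} = 874 \left(- \frac{1}{27}\right) = - \frac{874}{27}$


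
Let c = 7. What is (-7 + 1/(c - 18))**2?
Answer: 6084/121 ≈ 50.281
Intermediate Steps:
(-7 + 1/(c - 18))**2 = (-7 + 1/(7 - 18))**2 = (-7 + 1/(-11))**2 = (-7 - 1/11)**2 = (-78/11)**2 = 6084/121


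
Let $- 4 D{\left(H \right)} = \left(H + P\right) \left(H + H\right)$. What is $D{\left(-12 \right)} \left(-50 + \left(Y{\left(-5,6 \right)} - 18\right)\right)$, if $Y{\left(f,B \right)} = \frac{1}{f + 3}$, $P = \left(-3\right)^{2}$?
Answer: $1233$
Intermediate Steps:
$P = 9$
$Y{\left(f,B \right)} = \frac{1}{3 + f}$
$D{\left(H \right)} = - \frac{H \left(9 + H\right)}{2}$ ($D{\left(H \right)} = - \frac{\left(H + 9\right) \left(H + H\right)}{4} = - \frac{\left(9 + H\right) 2 H}{4} = - \frac{2 H \left(9 + H\right)}{4} = - \frac{H \left(9 + H\right)}{2}$)
$D{\left(-12 \right)} \left(-50 + \left(Y{\left(-5,6 \right)} - 18\right)\right) = \left(- \frac{1}{2}\right) \left(-12\right) \left(9 - 12\right) \left(-50 + \left(\frac{1}{3 - 5} - 18\right)\right) = \left(- \frac{1}{2}\right) \left(-12\right) \left(-3\right) \left(-50 - \left(18 - \frac{1}{-2}\right)\right) = - 18 \left(-50 - \frac{37}{2}\right) = \left(-18\right) \left(- \frac{137}{2}\right) = 1233$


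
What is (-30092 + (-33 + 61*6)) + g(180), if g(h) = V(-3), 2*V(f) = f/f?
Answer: -59517/2 ≈ -29759.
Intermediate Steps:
V(f) = ½ (V(f) = (f/f)/2 = (½)*1 = ½)
g(h) = ½
(-30092 + (-33 + 61*6)) + g(180) = (-30092 + (-33 + 61*6)) + ½ = (-30092 + (-33 + 366)) + ½ = (-30092 + 333) + ½ = -29759 + ½ = -59517/2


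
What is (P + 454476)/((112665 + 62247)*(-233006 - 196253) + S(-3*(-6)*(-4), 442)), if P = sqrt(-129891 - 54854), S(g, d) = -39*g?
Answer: -37873/6256878950 - I*sqrt(184745)/75082547400 ≈ -6.053e-6 - 5.7246e-9*I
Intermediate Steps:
P = I*sqrt(184745) (P = sqrt(-184745) = I*sqrt(184745) ≈ 429.82*I)
(P + 454476)/((112665 + 62247)*(-233006 - 196253) + S(-3*(-6)*(-4), 442)) = (I*sqrt(184745) + 454476)/((112665 + 62247)*(-233006 - 196253) - 39*(-3*(-6))*(-4)) = (454476 + I*sqrt(184745))/(174912*(-429259) - 702*(-4)) = (454476 + I*sqrt(184745))/(-75082550208 - 39*(-72)) = (454476 + I*sqrt(184745))/(-75082550208 + 2808) = (454476 + I*sqrt(184745))/(-75082547400) = (454476 + I*sqrt(184745))*(-1/75082547400) = -37873/6256878950 - I*sqrt(184745)/75082547400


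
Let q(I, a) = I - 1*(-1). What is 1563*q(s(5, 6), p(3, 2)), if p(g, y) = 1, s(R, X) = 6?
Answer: 10941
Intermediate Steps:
q(I, a) = 1 + I (q(I, a) = I + 1 = 1 + I)
1563*q(s(5, 6), p(3, 2)) = 1563*(1 + 6) = 1563*7 = 10941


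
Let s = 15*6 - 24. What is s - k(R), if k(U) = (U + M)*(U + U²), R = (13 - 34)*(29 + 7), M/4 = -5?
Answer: 442925346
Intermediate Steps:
M = -20 (M = 4*(-5) = -20)
R = -756 (R = -21*36 = -756)
s = 66 (s = 90 - 24 = 66)
k(U) = (-20 + U)*(U + U²) (k(U) = (U - 20)*(U + U²) = (-20 + U)*(U + U²))
s - k(R) = 66 - (-756)*(-20 + (-756)² - 19*(-756)) = 66 - (-756)*(-20 + 571536 + 14364) = 66 - (-756)*585880 = 66 - 1*(-442925280) = 66 + 442925280 = 442925346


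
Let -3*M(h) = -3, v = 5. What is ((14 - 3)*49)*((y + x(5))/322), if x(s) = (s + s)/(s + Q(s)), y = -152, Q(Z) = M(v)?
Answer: -34727/138 ≈ -251.65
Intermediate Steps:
M(h) = 1 (M(h) = -⅓*(-3) = 1)
Q(Z) = 1
x(s) = 2*s/(1 + s) (x(s) = (s + s)/(s + 1) = (2*s)/(1 + s) = 2*s/(1 + s))
((14 - 3)*49)*((y + x(5))/322) = ((14 - 3)*49)*((-152 + 2*5/(1 + 5))/322) = (11*49)*((-152 + 2*5/6)*(1/322)) = 539*((-152 + 2*5*(⅙))*(1/322)) = 539*((-152 + 5/3)*(1/322)) = 539*(-451/3*1/322) = 539*(-451/966) = -34727/138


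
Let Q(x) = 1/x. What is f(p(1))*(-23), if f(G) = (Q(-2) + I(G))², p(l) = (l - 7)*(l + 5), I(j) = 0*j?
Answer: -23/4 ≈ -5.7500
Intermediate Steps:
I(j) = 0
p(l) = (-7 + l)*(5 + l)
f(G) = ¼ (f(G) = (1/(-2) + 0)² = (-½ + 0)² = (-½)² = ¼)
f(p(1))*(-23) = (¼)*(-23) = -23/4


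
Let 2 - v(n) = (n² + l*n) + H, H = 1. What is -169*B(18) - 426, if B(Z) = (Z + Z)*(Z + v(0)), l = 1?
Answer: -116022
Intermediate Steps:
v(n) = 1 - n - n² (v(n) = 2 - ((n² + 1*n) + 1) = 2 - ((n² + n) + 1) = 2 - ((n + n²) + 1) = 2 - (1 + n + n²) = 2 + (-1 - n - n²) = 1 - n - n²)
B(Z) = 2*Z*(1 + Z) (B(Z) = (Z + Z)*(Z + (1 - 1*0 - 1*0²)) = (2*Z)*(Z + (1 + 0 - 1*0)) = (2*Z)*(Z + (1 + 0 + 0)) = (2*Z)*(Z + 1) = (2*Z)*(1 + Z) = 2*Z*(1 + Z))
-169*B(18) - 426 = -338*18*(1 + 18) - 426 = -338*18*19 - 426 = -169*684 - 426 = -115596 - 426 = -116022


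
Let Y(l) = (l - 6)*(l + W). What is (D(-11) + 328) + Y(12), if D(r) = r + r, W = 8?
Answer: 426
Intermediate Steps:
Y(l) = (-6 + l)*(8 + l) (Y(l) = (l - 6)*(l + 8) = (-6 + l)*(8 + l))
D(r) = 2*r
(D(-11) + 328) + Y(12) = (2*(-11) + 328) + (-48 + 12² + 2*12) = (-22 + 328) + (-48 + 144 + 24) = 306 + 120 = 426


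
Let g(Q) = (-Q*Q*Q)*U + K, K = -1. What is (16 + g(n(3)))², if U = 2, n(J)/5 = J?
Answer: 45360225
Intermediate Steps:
n(J) = 5*J
g(Q) = -1 - 2*Q³ (g(Q) = -Q*Q*Q*2 - 1 = -Q²*Q*2 - 1 = -Q³*2 - 1 = -2*Q³ - 1 = -1 - 2*Q³)
(16 + g(n(3)))² = (16 + (-1 - 2*(5*3)³))² = (16 + (-1 - 2*15³))² = (16 + (-1 - 2*3375))² = (16 + (-1 - 6750))² = (16 - 6751)² = (-6735)² = 45360225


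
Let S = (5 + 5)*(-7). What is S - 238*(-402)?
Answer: 95606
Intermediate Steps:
S = -70 (S = 10*(-7) = -70)
S - 238*(-402) = -70 - 238*(-402) = -70 + 95676 = 95606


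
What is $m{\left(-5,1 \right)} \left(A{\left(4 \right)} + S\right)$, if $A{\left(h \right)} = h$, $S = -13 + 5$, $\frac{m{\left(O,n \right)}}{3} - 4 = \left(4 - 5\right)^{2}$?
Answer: $-60$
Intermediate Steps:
$m{\left(O,n \right)} = 15$ ($m{\left(O,n \right)} = 12 + 3 \left(4 - 5\right)^{2} = 12 + 3 \left(-1\right)^{2} = 12 + 3 \cdot 1 = 12 + 3 = 15$)
$S = -8$
$m{\left(-5,1 \right)} \left(A{\left(4 \right)} + S\right) = 15 \left(4 - 8\right) = 15 \left(-4\right) = -60$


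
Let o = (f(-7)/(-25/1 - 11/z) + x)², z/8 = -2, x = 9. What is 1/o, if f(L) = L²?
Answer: 151321/7382089 ≈ 0.020498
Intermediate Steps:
z = -16 (z = 8*(-2) = -16)
o = 7382089/151321 (o = ((-7)²/(-25/1 - 11/(-16)) + 9)² = (49/(-25*1 - 11*(-1/16)) + 9)² = (49/(-25 + 11/16) + 9)² = (49/(-389/16) + 9)² = (49*(-16/389) + 9)² = (-784/389 + 9)² = (2717/389)² = 7382089/151321 ≈ 48.784)
1/o = 1/(7382089/151321) = 151321/7382089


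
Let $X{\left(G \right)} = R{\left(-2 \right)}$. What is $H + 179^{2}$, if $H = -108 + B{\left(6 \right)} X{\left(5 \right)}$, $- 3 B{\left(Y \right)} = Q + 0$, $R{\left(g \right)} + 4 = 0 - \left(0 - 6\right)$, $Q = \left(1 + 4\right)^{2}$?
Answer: $\frac{95749}{3} \approx 31916.0$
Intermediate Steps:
$Q = 25$ ($Q = 5^{2} = 25$)
$R{\left(g \right)} = 2$ ($R{\left(g \right)} = -4 - \left(0 - 6\right) = -4 + \left(0 - \left(0 - 6\right)\right) = -4 + \left(0 - -6\right) = -4 + \left(0 + 6\right) = -4 + 6 = 2$)
$X{\left(G \right)} = 2$
$B{\left(Y \right)} = - \frac{25}{3}$ ($B{\left(Y \right)} = - \frac{25 + 0}{3} = \left(- \frac{1}{3}\right) 25 = - \frac{25}{3}$)
$H = - \frac{374}{3}$ ($H = -108 - \frac{50}{3} = - \frac{374}{3} \approx -124.67$)
$H + 179^{2} = - \frac{374}{3} + 179^{2} = - \frac{374}{3} + 32041 = \frac{95749}{3}$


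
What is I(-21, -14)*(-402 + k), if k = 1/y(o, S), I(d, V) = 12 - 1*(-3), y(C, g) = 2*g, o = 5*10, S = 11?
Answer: -132645/22 ≈ -6029.3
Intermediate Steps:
o = 50
I(d, V) = 15 (I(d, V) = 12 + 3 = 15)
k = 1/22 (k = 1/(2*11) = 1/22 ≈ 0.045455)
I(-21, -14)*(-402 + k) = 15*(-402 + 1/22) = 15*(-8843/22) = -132645/22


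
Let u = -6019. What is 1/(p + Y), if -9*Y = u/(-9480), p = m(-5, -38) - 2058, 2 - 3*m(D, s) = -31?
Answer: -85320/174656059 ≈ -0.00048850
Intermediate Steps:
m(D, s) = 11 (m(D, s) = ⅔ - ⅓*(-31) = ⅔ + 31/3 = 11)
p = -2047 (p = 11 - 2058 = -2047)
Y = -6019/85320 (Y = -(-6019)/(9*(-9480)) = -(-6019)*(-1)/(9*9480) = -⅑*6019/9480 = -6019/85320 ≈ -0.070546)
1/(p + Y) = 1/(-2047 - 6019/85320) = 1/(-174656059/85320) = -85320/174656059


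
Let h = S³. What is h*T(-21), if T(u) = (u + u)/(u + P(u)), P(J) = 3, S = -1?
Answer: -7/3 ≈ -2.3333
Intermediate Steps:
h = -1 (h = (-1)³ = -1)
T(u) = 2*u/(3 + u) (T(u) = (u + u)/(u + 3) = (2*u)/(3 + u) = 2*u/(3 + u))
h*T(-21) = -2*(-21)/(3 - 21) = -2*(-21)/(-18) = -2*(-21)*(-1)/18 = -1*7/3 = -7/3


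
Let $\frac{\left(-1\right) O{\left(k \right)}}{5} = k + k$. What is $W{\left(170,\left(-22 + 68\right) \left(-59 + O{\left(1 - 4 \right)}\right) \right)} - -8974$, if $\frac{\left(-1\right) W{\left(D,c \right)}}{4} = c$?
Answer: $14310$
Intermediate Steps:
$O{\left(k \right)} = - 10 k$ ($O{\left(k \right)} = - 5 \left(k + k\right) = - 5 \cdot 2 k = - 10 k$)
$W{\left(D,c \right)} = - 4 c$
$W{\left(170,\left(-22 + 68\right) \left(-59 + O{\left(1 - 4 \right)}\right) \right)} - -8974 = - 4 \left(-22 + 68\right) \left(-59 - 10 \left(1 - 4\right)\right) - -8974 = - 4 \cdot 46 \left(-59 - 10 \left(1 - 4\right)\right) + 8974 = - 4 \cdot 46 \left(-59 - -30\right) + 8974 = - 4 \cdot 46 \left(-59 + 30\right) + 8974 = - 4 \cdot 46 \left(-29\right) + 8974 = \left(-4\right) \left(-1334\right) + 8974 = 5336 + 8974 = 14310$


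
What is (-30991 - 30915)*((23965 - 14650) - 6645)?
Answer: -165289020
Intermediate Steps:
(-30991 - 30915)*((23965 - 14650) - 6645) = -61906*(9315 - 6645) = -61906*2670 = -165289020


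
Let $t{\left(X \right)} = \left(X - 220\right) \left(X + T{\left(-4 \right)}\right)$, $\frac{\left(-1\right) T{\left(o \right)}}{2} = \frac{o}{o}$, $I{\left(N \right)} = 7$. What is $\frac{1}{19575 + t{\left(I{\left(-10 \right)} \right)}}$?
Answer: $\frac{1}{18510} \approx 5.4025 \cdot 10^{-5}$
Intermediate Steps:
$T{\left(o \right)} = -2$ ($T{\left(o \right)} = - 2 \frac{o}{o} = \left(-2\right) 1 = -2$)
$t{\left(X \right)} = \left(-220 + X\right) \left(-2 + X\right)$ ($t{\left(X \right)} = \left(X - 220\right) \left(X - 2\right) = \left(-220 + X\right) \left(-2 + X\right)$)
$\frac{1}{19575 + t{\left(I{\left(-10 \right)} \right)}} = \frac{1}{19575 + \left(440 + 7^{2} - 1554\right)} = \frac{1}{19575 + \left(440 + 49 - 1554\right)} = \frac{1}{19575 - 1065} = \frac{1}{18510}$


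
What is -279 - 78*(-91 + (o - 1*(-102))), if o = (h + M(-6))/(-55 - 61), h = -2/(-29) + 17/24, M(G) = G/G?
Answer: -15283391/13456 ≈ -1135.8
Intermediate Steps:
M(G) = 1
h = 541/696 (h = -2*(-1/29) + 17*(1/24) = 2/29 + 17/24 = 541/696 ≈ 0.77730)
o = -1237/80736 (o = (541/696 + 1)/(-55 - 61) = (1237/696)/(-116) = (1237/696)*(-1/116) = -1237/80736 ≈ -0.015322)
-279 - 78*(-91 + (o - 1*(-102))) = -279 - 78*(-91 + (-1237/80736 - 1*(-102))) = -279 - 78*(-91 + (-1237/80736 + 102)) = -279 - 78*(-91 + 8233835/80736) = -279 - 78*886859/80736 = -279 - 11529167/13456 = -15283391/13456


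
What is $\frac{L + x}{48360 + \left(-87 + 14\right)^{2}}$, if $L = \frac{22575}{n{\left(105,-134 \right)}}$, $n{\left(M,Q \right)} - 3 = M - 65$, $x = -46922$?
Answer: $- \frac{46397}{53689} \approx -0.86418$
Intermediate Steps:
$n{\left(M,Q \right)} = -62 + M$ ($n{\left(M,Q \right)} = 3 + \left(M - 65\right) = 3 + \left(-65 + M\right) = -62 + M$)
$L = 525$ ($L = \frac{22575}{-62 + 105} = \frac{22575}{43} = 22575 \cdot \frac{1}{43} = 525$)
$\frac{L + x}{48360 + \left(-87 + 14\right)^{2}} = \frac{525 - 46922}{48360 + \left(-87 + 14\right)^{2}} = - \frac{46397}{48360 + \left(-73\right)^{2}} = - \frac{46397}{48360 + 5329} = - \frac{46397}{53689}$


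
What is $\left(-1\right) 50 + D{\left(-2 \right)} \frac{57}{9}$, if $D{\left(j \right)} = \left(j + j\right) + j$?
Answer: $-88$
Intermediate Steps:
$D{\left(j \right)} = 3 j$ ($D{\left(j \right)} = 2 j + j = 3 j$)
$\left(-1\right) 50 + D{\left(-2 \right)} \frac{57}{9} = \left(-1\right) 50 + 3 \left(-2\right) \frac{57}{9} = -50 - 6 \cdot 57 \cdot \frac{1}{9} = -50 - 38 = -88$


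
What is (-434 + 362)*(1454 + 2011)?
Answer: -249480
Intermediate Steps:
(-434 + 362)*(1454 + 2011) = -72*3465 = -249480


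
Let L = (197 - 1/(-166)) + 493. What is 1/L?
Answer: 166/114541 ≈ 0.0014493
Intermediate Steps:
L = 114541/166 (L = (197 - 1*(-1/166)) + 493 = (197 + 1/166) + 493 = 32703/166 + 493 = 114541/166 ≈ 690.01)
1/L = 1/(114541/166) = 166/114541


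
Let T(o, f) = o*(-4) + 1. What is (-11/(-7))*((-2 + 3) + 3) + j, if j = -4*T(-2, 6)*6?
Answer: -1468/7 ≈ -209.71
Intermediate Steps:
T(o, f) = 1 - 4*o (T(o, f) = -4*o + 1 = 1 - 4*o)
j = -216 (j = -4*(1 - 4*(-2))*6 = -4*(1 + 8)*6 = -4*9*6 = -36*6 = -216)
(-11/(-7))*((-2 + 3) + 3) + j = (-11/(-7))*((-2 + 3) + 3) - 216 = (-11*(-⅐))*(1 + 3) - 216 = (11/7)*4 - 216 = 44/7 - 216 = -1468/7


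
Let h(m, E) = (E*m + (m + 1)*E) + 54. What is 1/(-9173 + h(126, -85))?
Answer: -1/30624 ≈ -3.2654e-5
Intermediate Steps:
h(m, E) = 54 + E*m + E*(1 + m) (h(m, E) = (E*m + (1 + m)*E) + 54 = (E*m + E*(1 + m)) + 54 = 54 + E*m + E*(1 + m))
1/(-9173 + h(126, -85)) = 1/(-9173 + (54 - 85 + 2*(-85)*126)) = 1/(-9173 + (54 - 85 - 21420)) = 1/(-9173 - 21451) = 1/(-30624) = -1/30624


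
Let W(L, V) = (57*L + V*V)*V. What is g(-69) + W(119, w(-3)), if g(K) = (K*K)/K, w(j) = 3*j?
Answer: -61845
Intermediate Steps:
g(K) = K (g(K) = K²/K = K)
W(L, V) = V*(V² + 57*L) (W(L, V) = (57*L + V²)*V = (V² + 57*L)*V = V*(V² + 57*L))
g(-69) + W(119, w(-3)) = -69 + (3*(-3))*((3*(-3))² + 57*119) = -69 - 9*((-9)² + 6783) = -69 - 9*(81 + 6783) = -69 - 9*6864 = -69 - 61776 = -61845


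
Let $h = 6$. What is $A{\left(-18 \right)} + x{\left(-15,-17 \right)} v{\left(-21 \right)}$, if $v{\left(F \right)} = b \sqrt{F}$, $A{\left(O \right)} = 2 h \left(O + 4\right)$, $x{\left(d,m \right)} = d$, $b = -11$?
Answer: $-168 + 165 i \sqrt{21} \approx -168.0 + 756.13 i$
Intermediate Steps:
$A{\left(O \right)} = 48 + 12 O$ ($A{\left(O \right)} = 2 \cdot 6 \left(O + 4\right) = 2 \cdot 6 \left(4 + O\right) = 2 \left(24 + 6 O\right) = 48 + 12 O$)
$v{\left(F \right)} = - 11 \sqrt{F}$
$A{\left(-18 \right)} + x{\left(-15,-17 \right)} v{\left(-21 \right)} = \left(48 + 12 \left(-18\right)\right) - 15 \left(- 11 \sqrt{-21}\right) = \left(48 - 216\right) - 15 \left(- 11 i \sqrt{21}\right) = -168 - 15 \left(- 11 i \sqrt{21}\right) = -168 + 165 i \sqrt{21}$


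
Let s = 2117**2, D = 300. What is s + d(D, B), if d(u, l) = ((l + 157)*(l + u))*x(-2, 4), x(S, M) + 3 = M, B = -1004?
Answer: 5077977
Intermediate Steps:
s = 4481689
x(S, M) = -3 + M
d(u, l) = (157 + l)*(l + u) (d(u, l) = ((l + 157)*(l + u))*(-3 + 4) = ((157 + l)*(l + u))*1 = (157 + l)*(l + u))
s + d(D, B) = 4481689 + ((-1004)**2 + 157*(-1004) + 157*300 - 1004*300) = 4481689 + (1008016 - 157628 + 47100 - 301200) = 4481689 + 596288 = 5077977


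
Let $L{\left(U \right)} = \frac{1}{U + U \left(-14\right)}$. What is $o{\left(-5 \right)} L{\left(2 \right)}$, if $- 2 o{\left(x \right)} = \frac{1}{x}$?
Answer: $- \frac{1}{260} \approx -0.0038462$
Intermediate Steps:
$o{\left(x \right)} = - \frac{1}{2 x}$
$L{\left(U \right)} = - \frac{1}{13 U}$ ($L{\left(U \right)} = \frac{1}{U - 14 U} = \frac{1}{\left(-13\right) U} = - \frac{1}{13 U}$)
$o{\left(-5 \right)} L{\left(2 \right)} = - \frac{1}{2 \left(-5\right)} \left(- \frac{1}{13 \cdot 2}\right) = \left(- \frac{1}{2}\right) \left(- \frac{1}{5}\right) \left(\left(- \frac{1}{13}\right) \frac{1}{2}\right) = \frac{1}{10} \left(- \frac{1}{26}\right) = - \frac{1}{260}$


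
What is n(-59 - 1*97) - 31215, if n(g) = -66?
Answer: -31281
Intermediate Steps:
n(-59 - 1*97) - 31215 = -66 - 31215 = -31281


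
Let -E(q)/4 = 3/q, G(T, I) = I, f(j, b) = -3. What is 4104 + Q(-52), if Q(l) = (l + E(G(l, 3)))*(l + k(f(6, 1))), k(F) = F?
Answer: 7184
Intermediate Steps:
E(q) = -12/q
Q(l) = (-4 + l)*(-3 + l) (Q(l) = (l - 12/3)*(l - 3) = (l - 12*1/3)*(-3 + l) = (l - 4)*(-3 + l) = (-4 + l)*(-3 + l))
4104 + Q(-52) = 4104 + (12 + (-52)**2 - 7*(-52)) = 4104 + (12 + 2704 + 364) = 4104 + 3080 = 7184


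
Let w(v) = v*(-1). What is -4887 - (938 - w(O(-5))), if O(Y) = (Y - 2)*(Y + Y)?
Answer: -5895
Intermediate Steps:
O(Y) = 2*Y*(-2 + Y) (O(Y) = (-2 + Y)*(2*Y) = 2*Y*(-2 + Y))
w(v) = -v
-4887 - (938 - w(O(-5))) = -4887 - (938 - (-1)*2*(-5)*(-2 - 5)) = -4887 - (938 - (-1)*2*(-5)*(-7)) = -4887 - (938 - (-1)*70) = -4887 - (938 - 1*(-70)) = -4887 - (938 + 70) = -4887 - 1*1008 = -4887 - 1008 = -5895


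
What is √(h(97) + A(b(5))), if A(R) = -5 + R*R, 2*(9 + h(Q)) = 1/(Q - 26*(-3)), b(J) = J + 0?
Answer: √53914/70 ≈ 3.3171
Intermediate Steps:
b(J) = J
h(Q) = -9 + 1/(2*(78 + Q)) (h(Q) = -9 + 1/(2*(Q - 26*(-3))) = -9 + 1/(2*(Q + 78)) = -9 + 1/(2*(78 + Q)))
A(R) = -5 + R²
√(h(97) + A(b(5))) = √((-1403 - 18*97)/(2*(78 + 97)) + (-5 + 5²)) = √((½)*(-1403 - 1746)/175 + (-5 + 25)) = √((½)*(1/175)*(-3149) + 20) = √(-3149/350 + 20) = √(3851/350) = √53914/70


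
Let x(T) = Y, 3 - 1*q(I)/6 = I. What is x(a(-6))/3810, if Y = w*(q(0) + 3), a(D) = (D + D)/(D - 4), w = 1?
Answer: 7/1270 ≈ 0.0055118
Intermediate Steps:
q(I) = 18 - 6*I
a(D) = 2*D/(-4 + D) (a(D) = (2*D)/(-4 + D) = 2*D/(-4 + D))
Y = 21 (Y = 1*((18 - 6*0) + 3) = 1*((18 + 0) + 3) = 1*(18 + 3) = 1*21 = 21)
x(T) = 21
x(a(-6))/3810 = 21/3810 = 21*(1/3810) = 7/1270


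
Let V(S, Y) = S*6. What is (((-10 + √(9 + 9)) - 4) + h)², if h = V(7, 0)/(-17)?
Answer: 83602/289 - 1680*√2/17 ≈ 149.52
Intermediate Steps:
V(S, Y) = 6*S
h = -42/17 (h = (6*7)/(-17) = 42*(-1/17) = -42/17 ≈ -2.4706)
(((-10 + √(9 + 9)) - 4) + h)² = (((-10 + √(9 + 9)) - 4) - 42/17)² = (((-10 + √18) - 4) - 42/17)² = (((-10 + 3*√2) - 4) - 42/17)² = ((-14 + 3*√2) - 42/17)² = (-280/17 + 3*√2)²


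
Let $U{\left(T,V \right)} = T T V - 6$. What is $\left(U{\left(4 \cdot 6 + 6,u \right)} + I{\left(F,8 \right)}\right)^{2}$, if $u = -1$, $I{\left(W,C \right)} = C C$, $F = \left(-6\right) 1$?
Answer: $708964$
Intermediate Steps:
$F = -6$
$I{\left(W,C \right)} = C^{2}$
$U{\left(T,V \right)} = -6 + V T^{2}$ ($U{\left(T,V \right)} = T^{2} V - 6 = V T^{2} - 6 = -6 + V T^{2}$)
$\left(U{\left(4 \cdot 6 + 6,u \right)} + I{\left(F,8 \right)}\right)^{2} = \left(\left(-6 - \left(4 \cdot 6 + 6\right)^{2}\right) + 8^{2}\right)^{2} = \left(\left(-6 - \left(24 + 6\right)^{2}\right) + 64\right)^{2} = \left(\left(-6 - 30^{2}\right) + 64\right)^{2} = \left(\left(-6 - 900\right) + 64\right)^{2} = \left(-906 + 64\right)^{2} = \left(-842\right)^{2} = 708964$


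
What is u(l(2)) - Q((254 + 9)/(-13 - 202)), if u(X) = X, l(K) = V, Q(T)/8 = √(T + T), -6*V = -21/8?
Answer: 7/16 - 8*I*√113090/215 ≈ 0.4375 - 12.513*I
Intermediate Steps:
V = 7/16 (V = -(-7)/(2*8) = -⅙*(-21/8) = 7/16 ≈ 0.43750)
Q(T) = 8*√2*√T (Q(T) = 8*√(T + T) = 8*√(2*T) = 8*(√2*√T) = 8*√2*√T)
l(K) = 7/16
u(l(2)) - Q((254 + 9)/(-13 - 202)) = 7/16 - 8*√2*√((254 + 9)/(-13 - 202)) = 7/16 - 8*√2*√(263/(-215)) = 7/16 - 8*√2*√(263*(-1/215)) = 7/16 - 8*√2*√(-263/215) = 7/16 - 8*√2*I*√56545/215 = 7/16 - 8*I*√113090/215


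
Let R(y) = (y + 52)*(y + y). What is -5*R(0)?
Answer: 0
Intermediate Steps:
R(y) = 2*y*(52 + y) (R(y) = (52 + y)*(2*y) = 2*y*(52 + y))
-5*R(0) = -10*0*(52 + 0) = -10*0*52 = -5*0 = 0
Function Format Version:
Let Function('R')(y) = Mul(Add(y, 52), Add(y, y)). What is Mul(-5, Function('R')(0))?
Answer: 0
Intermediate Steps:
Function('R')(y) = Mul(2, y, Add(52, y)) (Function('R')(y) = Mul(Add(52, y), Mul(2, y)) = Mul(2, y, Add(52, y)))
Mul(-5, Function('R')(0)) = Mul(-5, Mul(2, 0, Add(52, 0))) = Mul(-5, Mul(2, 0, 52)) = Mul(-5, 0) = 0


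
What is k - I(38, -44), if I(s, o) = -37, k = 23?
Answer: 60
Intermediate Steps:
k - I(38, -44) = 23 - 1*(-37) = 23 + 37 = 60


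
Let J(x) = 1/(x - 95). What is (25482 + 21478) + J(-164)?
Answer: 12162639/259 ≈ 46960.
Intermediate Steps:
J(x) = 1/(-95 + x)
(25482 + 21478) + J(-164) = (25482 + 21478) + 1/(-95 - 164) = 46960 + 1/(-259) = 46960 - 1/259 = 12162639/259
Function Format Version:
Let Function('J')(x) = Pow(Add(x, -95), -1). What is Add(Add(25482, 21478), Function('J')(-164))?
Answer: Rational(12162639, 259) ≈ 46960.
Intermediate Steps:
Function('J')(x) = Pow(Add(-95, x), -1)
Add(Add(25482, 21478), Function('J')(-164)) = Add(Add(25482, 21478), Pow(Add(-95, -164), -1)) = Add(46960, Pow(-259, -1)) = Add(46960, Rational(-1, 259)) = Rational(12162639, 259)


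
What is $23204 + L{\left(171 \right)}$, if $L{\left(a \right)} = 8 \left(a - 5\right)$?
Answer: $24532$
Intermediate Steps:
$L{\left(a \right)} = -40 + 8 a$ ($L{\left(a \right)} = 8 \left(-5 + a\right) = -40 + 8 a$)
$23204 + L{\left(171 \right)} = 23204 + \left(-40 + 8 \cdot 171\right) = 23204 + \left(-40 + 1368\right) = 23204 + 1328 = 24532$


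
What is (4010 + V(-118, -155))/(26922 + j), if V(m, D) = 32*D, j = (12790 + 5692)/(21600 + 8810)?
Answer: -14444750/409358251 ≈ -0.035286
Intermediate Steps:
j = 9241/15205 (j = 18482/30410 = 18482*(1/30410) = 9241/15205 ≈ 0.60776)
(4010 + V(-118, -155))/(26922 + j) = (4010 + 32*(-155))/(26922 + 9241/15205) = (4010 - 4960)/(409358251/15205) = -950*15205/409358251 = -14444750/409358251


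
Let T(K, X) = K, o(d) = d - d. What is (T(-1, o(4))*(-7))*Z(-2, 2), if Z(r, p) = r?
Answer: -14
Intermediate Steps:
o(d) = 0
(T(-1, o(4))*(-7))*Z(-2, 2) = -1*(-7)*(-2) = 7*(-2) = -14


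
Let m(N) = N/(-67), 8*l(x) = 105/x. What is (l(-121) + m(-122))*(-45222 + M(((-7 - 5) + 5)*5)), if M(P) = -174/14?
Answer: -35166466101/453992 ≈ -77461.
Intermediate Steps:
M(P) = -87/7 (M(P) = -174*1/14 = -87/7)
l(x) = 105/(8*x) (l(x) = (105/x)/8 = 105/(8*x))
m(N) = -N/67 (m(N) = N*(-1/67) = -N/67)
(l(-121) + m(-122))*(-45222 + M(((-7 - 5) + 5)*5)) = ((105/8)/(-121) - 1/67*(-122))*(-45222 - 87/7) = ((105/8)*(-1/121) + 122/67)*(-316641/7) = (-105/968 + 122/67)*(-316641/7) = (111061/64856)*(-316641/7) = -35166466101/453992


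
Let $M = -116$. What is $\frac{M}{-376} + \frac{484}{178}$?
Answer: $\frac{25329}{8366} \approx 3.0276$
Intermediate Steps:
$\frac{M}{-376} + \frac{484}{178} = - \frac{116}{-376} + \frac{484}{178} = \left(-116\right) \left(- \frac{1}{376}\right) + 484 \cdot \frac{1}{178} = \frac{29}{94} + \frac{242}{89} = \frac{25329}{8366}$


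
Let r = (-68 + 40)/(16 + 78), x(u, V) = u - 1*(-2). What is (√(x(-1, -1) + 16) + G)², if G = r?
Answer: 37749/2209 - 28*√17/47 ≈ 14.632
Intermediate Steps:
x(u, V) = 2 + u (x(u, V) = u + 2 = 2 + u)
r = -14/47 (r = -28/94 = -28*1/94 = -14/47 ≈ -0.29787)
G = -14/47 ≈ -0.29787
(√(x(-1, -1) + 16) + G)² = (√((2 - 1) + 16) - 14/47)² = (√(1 + 16) - 14/47)² = (√17 - 14/47)² = (-14/47 + √17)²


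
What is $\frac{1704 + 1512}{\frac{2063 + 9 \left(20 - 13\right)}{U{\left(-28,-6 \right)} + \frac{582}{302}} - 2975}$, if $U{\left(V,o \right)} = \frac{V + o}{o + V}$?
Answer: $- \frac{118456}{82827} \approx -1.4302$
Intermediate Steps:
$U{\left(V,o \right)} = 1$ ($U{\left(V,o \right)} = \frac{V + o}{V + o} = 1$)
$\frac{1704 + 1512}{\frac{2063 + 9 \left(20 - 13\right)}{U{\left(-28,-6 \right)} + \frac{582}{302}} - 2975} = \frac{1704 + 1512}{\frac{2063 + 9 \left(20 - 13\right)}{1 + \frac{582}{302}} - 2975} = \frac{3216}{\frac{2063 + 9 \cdot 7}{1 + 582 \cdot \frac{1}{302}} - 2975} = \frac{3216}{\frac{2063 + 63}{1 + \frac{291}{151}} - 2975} = \frac{3216}{\frac{2126}{\frac{442}{151}} - 2975} = \frac{3216}{2126 \cdot \frac{151}{442} - 2975} = \frac{3216}{\frac{160513}{221} - 2975} = \frac{3216}{- \frac{496962}{221}} = 3216 \left(- \frac{221}{496962}\right) = - \frac{118456}{82827}$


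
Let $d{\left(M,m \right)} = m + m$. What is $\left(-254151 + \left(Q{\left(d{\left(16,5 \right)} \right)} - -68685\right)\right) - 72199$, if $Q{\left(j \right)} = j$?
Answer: $-257655$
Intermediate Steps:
$d{\left(M,m \right)} = 2 m$
$\left(-254151 + \left(Q{\left(d{\left(16,5 \right)} \right)} - -68685\right)\right) - 72199 = \left(-254151 + \left(2 \cdot 5 - -68685\right)\right) - 72199 = \left(-254151 + \left(10 + 68685\right)\right) - 72199 = \left(-254151 + 68695\right) - 72199 = -185456 - 72199 = -257655$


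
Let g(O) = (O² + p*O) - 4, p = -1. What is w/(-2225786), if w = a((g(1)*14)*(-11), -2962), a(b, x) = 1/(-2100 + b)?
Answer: 1/3303066424 ≈ 3.0275e-10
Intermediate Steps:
g(O) = -4 + O² - O (g(O) = (O² - O) - 4 = -4 + O² - O)
w = -1/1484 (w = 1/(-2100 + ((-4 + 1² - 1*1)*14)*(-11)) = 1/(-2100 + ((-4 + 1 - 1)*14)*(-11)) = 1/(-2100 - 4*14*(-11)) = 1/(-2100 - 56*(-11)) = 1/(-2100 + 616) = 1/(-1484) = -1/1484 ≈ -0.00067385)
w/(-2225786) = -1/1484/(-2225786) = -1/1484*(-1/2225786) = 1/3303066424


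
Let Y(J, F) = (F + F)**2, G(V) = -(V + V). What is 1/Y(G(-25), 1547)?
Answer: 1/9572836 ≈ 1.0446e-7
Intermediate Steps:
G(V) = -2*V
Y(J, F) = 4*F**2 (Y(J, F) = (2*F)**2 = 4*F**2)
1/Y(G(-25), 1547) = 1/(4*1547**2) = 1/(4*2393209) = 1/9572836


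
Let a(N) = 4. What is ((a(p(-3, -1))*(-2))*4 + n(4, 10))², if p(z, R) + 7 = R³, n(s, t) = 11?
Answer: 441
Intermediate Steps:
p(z, R) = -7 + R³
((a(p(-3, -1))*(-2))*4 + n(4, 10))² = ((4*(-2))*4 + 11)² = (-8*4 + 11)² = (-32 + 11)² = (-21)² = 441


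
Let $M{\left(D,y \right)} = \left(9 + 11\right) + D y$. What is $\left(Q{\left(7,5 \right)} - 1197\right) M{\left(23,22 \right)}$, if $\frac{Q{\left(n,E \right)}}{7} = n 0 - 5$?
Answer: $-648032$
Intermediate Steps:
$Q{\left(n,E \right)} = -35$ ($Q{\left(n,E \right)} = 7 \left(n 0 - 5\right) = 7 \left(0 - 5\right) = 7 \left(-5\right) = -35$)
$M{\left(D,y \right)} = 20 + D y$
$\left(Q{\left(7,5 \right)} - 1197\right) M{\left(23,22 \right)} = \left(-35 - 1197\right) \left(20 + 23 \cdot 22\right) = - 1232 \left(20 + 506\right) = \left(-1232\right) 526 = -648032$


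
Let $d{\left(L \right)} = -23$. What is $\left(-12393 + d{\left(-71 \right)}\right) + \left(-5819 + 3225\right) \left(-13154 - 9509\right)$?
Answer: $58775406$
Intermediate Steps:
$\left(-12393 + d{\left(-71 \right)}\right) + \left(-5819 + 3225\right) \left(-13154 - 9509\right) = \left(-12393 - 23\right) + \left(-5819 + 3225\right) \left(-13154 - 9509\right) = -12416 - -58787822 = -12416 + 58787822 = 58775406$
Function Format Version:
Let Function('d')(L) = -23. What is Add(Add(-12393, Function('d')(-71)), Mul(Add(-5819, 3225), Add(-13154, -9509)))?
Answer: 58775406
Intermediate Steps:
Add(Add(-12393, Function('d')(-71)), Mul(Add(-5819, 3225), Add(-13154, -9509))) = Add(Add(-12393, -23), Mul(Add(-5819, 3225), Add(-13154, -9509))) = Add(-12416, Mul(-2594, -22663)) = Add(-12416, 58787822) = 58775406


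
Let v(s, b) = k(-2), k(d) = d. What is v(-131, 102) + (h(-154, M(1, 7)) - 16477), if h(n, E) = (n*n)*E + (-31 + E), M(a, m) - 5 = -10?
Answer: -135095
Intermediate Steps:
M(a, m) = -5 (M(a, m) = 5 - 10 = -5)
h(n, E) = -31 + E + E*n² (h(n, E) = n²*E + (-31 + E) = E*n² + (-31 + E) = -31 + E + E*n²)
v(s, b) = -2
v(-131, 102) + (h(-154, M(1, 7)) - 16477) = -2 + ((-31 - 5 - 5*(-154)²) - 16477) = -2 + ((-31 - 5 - 5*23716) - 16477) = -2 + ((-31 - 5 - 118580) - 16477) = -2 + (-118616 - 16477) = -2 - 135093 = -135095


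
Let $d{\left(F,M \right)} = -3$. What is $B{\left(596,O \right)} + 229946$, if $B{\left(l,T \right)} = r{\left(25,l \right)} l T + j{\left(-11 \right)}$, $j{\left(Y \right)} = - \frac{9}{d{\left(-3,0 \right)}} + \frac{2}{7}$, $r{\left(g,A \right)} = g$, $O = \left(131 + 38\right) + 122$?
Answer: $\frac{31960945}{7} \approx 4.5658 \cdot 10^{6}$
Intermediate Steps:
$O = 291$ ($O = 169 + 122 = 291$)
$j{\left(Y \right)} = \frac{23}{7}$ ($j{\left(Y \right)} = - \frac{9}{-3} + \frac{2}{7} = \left(-9\right) \left(- \frac{1}{3}\right) + 2 \cdot \frac{1}{7} = 3 + \frac{2}{7} = \frac{23}{7}$)
$B{\left(l,T \right)} = \frac{23}{7} + 25 T l$ ($B{\left(l,T \right)} = 25 l T + \frac{23}{7} = 25 T l + \frac{23}{7} = \frac{23}{7} + 25 T l$)
$B{\left(596,O \right)} + 229946 = \left(\frac{23}{7} + 25 \cdot 291 \cdot 596\right) + 229946 = \left(\frac{23}{7} + 4335900\right) + 229946 = \frac{30351323}{7} + 229946 = \frac{31960945}{7}$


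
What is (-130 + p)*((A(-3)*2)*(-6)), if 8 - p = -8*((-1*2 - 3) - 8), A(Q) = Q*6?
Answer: -48816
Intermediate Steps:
A(Q) = 6*Q
p = -96 (p = 8 - (-8)*((-1*2 - 3) - 8) = 8 - (-8)*((-2 - 3) - 8) = 8 - (-8)*(-5 - 8) = 8 - (-8)*(-13) = 8 - 1*104 = 8 - 104 = -96)
(-130 + p)*((A(-3)*2)*(-6)) = (-130 - 96)*(((6*(-3))*2)*(-6)) = -226*(-18*2)*(-6) = -(-8136)*(-6) = -226*216 = -48816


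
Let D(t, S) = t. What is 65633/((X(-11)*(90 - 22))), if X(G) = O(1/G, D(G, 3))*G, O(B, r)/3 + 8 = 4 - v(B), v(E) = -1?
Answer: 65633/6732 ≈ 9.7494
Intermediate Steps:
O(B, r) = -9 (O(B, r) = -24 + 3*(4 - 1*(-1)) = -24 + 3*(4 + 1) = -24 + 3*5 = -24 + 15 = -9)
X(G) = -9*G
65633/((X(-11)*(90 - 22))) = 65633/(((-9*(-11))*(90 - 22))) = 65633/((99*68)) = 65633/6732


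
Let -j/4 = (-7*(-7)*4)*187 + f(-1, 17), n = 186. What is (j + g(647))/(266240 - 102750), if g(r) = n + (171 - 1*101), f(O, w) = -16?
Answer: -73144/81745 ≈ -0.89478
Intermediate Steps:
g(r) = 256 (g(r) = 186 + (171 - 1*101) = 186 + (171 - 101) = 186 + 70 = 256)
j = -146544 (j = -4*((-7*(-7)*4)*187 - 16) = -4*((49*4)*187 - 16) = -4*(196*187 - 16) = -4*(36652 - 16) = -4*36636 = -146544)
(j + g(647))/(266240 - 102750) = (-146544 + 256)/(266240 - 102750) = -146288/163490 = -146288*1/163490 = -73144/81745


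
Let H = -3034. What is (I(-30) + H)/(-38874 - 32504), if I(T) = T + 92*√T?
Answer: 1532/35689 - 46*I*√30/35689 ≈ 0.042926 - 0.0070597*I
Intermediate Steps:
(I(-30) + H)/(-38874 - 32504) = ((-30 + 92*√(-30)) - 3034)/(-38874 - 32504) = ((-30 + 92*(I*√30)) - 3034)/(-71378) = ((-30 + 92*I*√30) - 3034)*(-1/71378) = (-3064 + 92*I*√30)*(-1/71378) = 1532/35689 - 46*I*√30/35689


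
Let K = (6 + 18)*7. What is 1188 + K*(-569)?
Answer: -94404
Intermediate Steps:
K = 168 (K = 24*7 = 168)
1188 + K*(-569) = 1188 + 168*(-569) = 1188 - 95592 = -94404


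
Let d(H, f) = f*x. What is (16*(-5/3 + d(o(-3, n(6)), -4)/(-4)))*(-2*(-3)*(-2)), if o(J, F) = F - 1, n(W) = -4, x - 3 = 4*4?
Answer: -3328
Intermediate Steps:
x = 19 (x = 3 + 4*4 = 3 + 16 = 19)
o(J, F) = -1 + F
d(H, f) = 19*f (d(H, f) = f*19 = 19*f)
(16*(-5/3 + d(o(-3, n(6)), -4)/(-4)))*(-2*(-3)*(-2)) = (16*(-5/3 + (19*(-4))/(-4)))*(-2*(-3)*(-2)) = (16*(-5*1/3 - 76*(-1/4)))*(6*(-2)) = (16*(-5/3 + 19))*(-12) = (16*(52/3))*(-12) = (832/3)*(-12) = -3328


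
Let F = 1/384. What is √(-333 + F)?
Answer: I*√767226/48 ≈ 18.248*I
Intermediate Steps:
F = 1/384 ≈ 0.0026042
√(-333 + F) = √(-333 + 1/384) = √(-127871/384) = I*√767226/48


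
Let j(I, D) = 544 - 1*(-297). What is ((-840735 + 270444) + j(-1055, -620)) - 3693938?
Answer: -4263388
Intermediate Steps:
j(I, D) = 841 (j(I, D) = 544 + 297 = 841)
((-840735 + 270444) + j(-1055, -620)) - 3693938 = ((-840735 + 270444) + 841) - 3693938 = (-570291 + 841) - 3693938 = -569450 - 3693938 = -4263388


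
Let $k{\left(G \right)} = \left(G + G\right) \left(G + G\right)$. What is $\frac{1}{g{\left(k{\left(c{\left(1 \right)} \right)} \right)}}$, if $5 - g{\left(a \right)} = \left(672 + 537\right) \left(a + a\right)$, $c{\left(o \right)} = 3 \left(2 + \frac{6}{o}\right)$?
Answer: $- \frac{1}{5571067} \approx -1.795 \cdot 10^{-7}$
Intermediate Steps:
$c{\left(o \right)} = 6 + \frac{18}{o}$
$k{\left(G \right)} = 4 G^{2}$ ($k{\left(G \right)} = 2 G 2 G = 4 G^{2}$)
$g{\left(a \right)} = 5 - 2418 a$ ($g{\left(a \right)} = 5 - \left(672 + 537\right) \left(a + a\right) = 5 - 1209 \cdot 2 a = 5 - 2418 a$)
$\frac{1}{g{\left(k{\left(c{\left(1 \right)} \right)} \right)}} = \frac{1}{5 - 2418 \cdot 4 \left(6 + \frac{18}{1}\right)^{2}} = \frac{1}{5 - 2418 \cdot 4 \left(6 + 18 \cdot 1\right)^{2}} = \frac{1}{5 - 2418 \cdot 4 \left(6 + 18\right)^{2}} = \frac{1}{5 - 2418 \cdot 4 \cdot 24^{2}} = \frac{1}{5 - 2418 \cdot 4 \cdot 576} = \frac{1}{5 - 5571072} = \frac{1}{-5571067} = - \frac{1}{5571067}$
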